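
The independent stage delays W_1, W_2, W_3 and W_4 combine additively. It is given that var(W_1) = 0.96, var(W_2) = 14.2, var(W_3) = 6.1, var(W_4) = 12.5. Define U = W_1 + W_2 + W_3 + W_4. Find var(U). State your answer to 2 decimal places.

33.76

By independence, var(U) = (1)²var(W_1) + (1)²var(W_2) + (1)²var(W_3) + (1)²var(W_4)
= (1)²·0.96 + (1)²·14.2 + (1)²·6.1 + (1)²·12.5 = 33.76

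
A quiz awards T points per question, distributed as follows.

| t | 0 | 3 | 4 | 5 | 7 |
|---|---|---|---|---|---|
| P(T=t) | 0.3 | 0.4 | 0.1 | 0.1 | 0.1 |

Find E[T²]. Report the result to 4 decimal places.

E[T²] = (0)²(0.3) + (3)²(0.4) + (4)²(0.1) + (5)²(0.1) + (7)²(0.1) = 12.6

12.6000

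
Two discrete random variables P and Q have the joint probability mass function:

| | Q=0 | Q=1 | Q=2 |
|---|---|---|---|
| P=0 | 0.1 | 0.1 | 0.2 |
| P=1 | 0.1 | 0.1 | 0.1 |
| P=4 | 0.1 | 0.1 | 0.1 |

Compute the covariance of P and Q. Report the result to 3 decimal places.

E[P] = 1.5,  E[Q] = 1.1
E[PQ] = 1.5
cov(P,Q) = E[PQ] − E[P]E[Q] = 1.5 − (1.5)(1.1) = -0.15

-0.150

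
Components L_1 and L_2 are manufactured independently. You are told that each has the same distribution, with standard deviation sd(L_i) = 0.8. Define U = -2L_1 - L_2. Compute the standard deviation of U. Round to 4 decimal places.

1.7889

var(L_i) = (0.8)² = 0.64
By independence, var(U) = (-2)²var(L_1) + (-1)²var(L_2)
= (-2)²·0.64 + (-1)²·0.64 = 3.2
sd(U) = √3.2 ≈ 1.7889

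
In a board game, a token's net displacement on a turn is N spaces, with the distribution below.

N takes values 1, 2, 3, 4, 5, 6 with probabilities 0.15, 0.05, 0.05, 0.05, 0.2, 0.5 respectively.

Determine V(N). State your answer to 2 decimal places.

E[N] = (1)(0.15) + (2)(0.05) + (3)(0.05) + (4)(0.05) + (5)(0.2) + (6)(0.5) = 4.6
E[N²] = (1)²(0.15) + (2)²(0.05) + (3)²(0.05) + (4)²(0.05) + (5)²(0.2) + (6)²(0.5) = 24.6
V(N) = E[N²] − (E[N])² = 24.6 − (4.6)² = 3.44

3.44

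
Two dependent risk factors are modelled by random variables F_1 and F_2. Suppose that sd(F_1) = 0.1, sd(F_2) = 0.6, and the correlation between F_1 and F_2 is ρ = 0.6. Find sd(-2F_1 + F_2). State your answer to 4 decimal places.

0.5060

Var(F_1) = (0.1)² = 0.01;  Var(F_2) = (0.6)² = 0.36
Cov(F_1,F_2) = ρ·sd(F_1)·sd(F_2) = 0.6·0.1·0.6 = 0.036
Var(-2F_1 + F_2) = (-2)²·Var(F_1) + (1)²·Var(F_2) + 2·(-2)·(1)·Cov(F_1,F_2)
= 4·0.01 + 1·0.36 + -4·0.036 = 0.256
sd(-2F_1 + F_2) = √0.256 ≈ 0.5060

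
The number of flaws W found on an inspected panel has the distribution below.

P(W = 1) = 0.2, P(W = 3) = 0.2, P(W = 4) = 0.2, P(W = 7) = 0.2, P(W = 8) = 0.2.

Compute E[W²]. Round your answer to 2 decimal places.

E[W²] = (1)²(0.2) + (3)²(0.2) + (4)²(0.2) + (7)²(0.2) + (8)²(0.2) = 27.8

27.80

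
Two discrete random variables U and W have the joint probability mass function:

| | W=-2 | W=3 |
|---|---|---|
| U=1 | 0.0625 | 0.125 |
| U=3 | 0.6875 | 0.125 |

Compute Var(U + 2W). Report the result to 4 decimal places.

E[U] = 2.625,  E[W] = -0.75,  E[UW] = -2.75
Var(U) = 7.5 − (2.625)² = 0.609375;  Var(W) = 5.25 − (-0.75)² = 4.6875
cov(U,W) = -2.75 − (2.625)(-0.75) = -0.78125
Var(U + 2W) = (1)²·0.609375 + (2)²·4.6875 + 2·(1)·(2)·-0.78125 = 16.234375

16.2344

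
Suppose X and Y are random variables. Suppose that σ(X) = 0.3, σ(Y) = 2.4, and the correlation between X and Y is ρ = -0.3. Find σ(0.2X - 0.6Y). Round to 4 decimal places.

var(X) = (0.3)² = 0.09;  var(Y) = (2.4)² = 5.76
Cov(X,Y) = ρ·σ(X)·σ(Y) = -0.3·0.3·2.4 = -0.216
var(0.2X - 0.6Y) = (0.2)²·var(X) + (-0.6)²·var(Y) + 2·(0.2)·(-0.6)·Cov(X,Y)
= 0.04·0.09 + 0.36·5.76 + -0.24·-0.216 = 2.12904
σ(0.2X - 0.6Y) = √2.12904 ≈ 1.4591

1.4591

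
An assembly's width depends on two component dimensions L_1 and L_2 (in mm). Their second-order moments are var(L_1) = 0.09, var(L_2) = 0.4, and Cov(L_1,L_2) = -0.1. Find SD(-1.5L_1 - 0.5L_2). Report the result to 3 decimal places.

0.391

var(-1.5L_1 - 0.5L_2) = (-1.5)²·var(L_1) + (-0.5)²·var(L_2) + 2·(-1.5)·(-0.5)·Cov(L_1,L_2)
= 2.25·0.09 + 0.25·0.4 + 1.5·-0.1 = 0.1525
SD(-1.5L_1 - 0.5L_2) = √0.1525 ≈ 0.391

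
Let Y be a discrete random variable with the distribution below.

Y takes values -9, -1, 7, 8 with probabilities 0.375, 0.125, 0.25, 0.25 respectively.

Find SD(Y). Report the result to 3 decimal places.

7.661

E[Y] = (-9)(0.375) + (-1)(0.125) + (7)(0.25) + (8)(0.25) = 0.25
E[Y²] = (-9)²(0.375) + (-1)²(0.125) + (7)²(0.25) + (8)²(0.25) = 58.75
var(Y) = E[Y²] − (E[Y])² = 58.75 − (0.25)² = 58.6875
SD(Y) = √58.6875 ≈ 7.661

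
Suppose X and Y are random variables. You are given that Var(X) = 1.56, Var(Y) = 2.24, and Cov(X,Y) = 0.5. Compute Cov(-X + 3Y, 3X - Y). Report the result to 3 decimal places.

-6.400

Cov(-X + 3Y, 3X - Y) = (-1)(3)Var(X) + (3)(-1)Var(Y) + [(-1)(-1) + (3)(3)]Cov(X,Y)
= -3·1.56 + -3·2.24 + 10·0.5 = -6.4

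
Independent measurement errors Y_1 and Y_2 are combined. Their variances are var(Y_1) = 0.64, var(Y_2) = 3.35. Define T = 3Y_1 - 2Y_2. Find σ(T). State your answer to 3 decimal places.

4.377

By independence, var(T) = (3)²var(Y_1) + (-2)²var(Y_2)
= (3)²·0.64 + (-2)²·3.35 = 19.16
σ(T) = √19.16 ≈ 4.377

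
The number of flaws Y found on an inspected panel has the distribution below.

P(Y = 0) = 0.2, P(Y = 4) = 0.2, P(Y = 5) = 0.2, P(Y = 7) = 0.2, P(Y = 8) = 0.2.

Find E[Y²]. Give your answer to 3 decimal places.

E[Y²] = (0)²(0.2) + (4)²(0.2) + (5)²(0.2) + (7)²(0.2) + (8)²(0.2) = 30.8

30.800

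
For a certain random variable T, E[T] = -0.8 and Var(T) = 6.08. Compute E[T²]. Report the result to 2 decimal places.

6.72

E[T²] = Var(T) + (E[T])² = 6.08 + (-0.8)² = 6.72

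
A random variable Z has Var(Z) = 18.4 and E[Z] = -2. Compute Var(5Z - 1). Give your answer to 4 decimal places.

460.0000

Var(5Z - 1) = (5)²·Var(Z) = 25·18.4 = 460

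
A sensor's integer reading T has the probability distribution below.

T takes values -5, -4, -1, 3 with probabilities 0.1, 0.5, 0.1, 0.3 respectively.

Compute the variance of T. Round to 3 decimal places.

10.410

E[T] = (-5)(0.1) + (-4)(0.5) + (-1)(0.1) + (3)(0.3) = -1.7
E[T²] = (-5)²(0.1) + (-4)²(0.5) + (-1)²(0.1) + (3)²(0.3) = 13.3
Var(T) = E[T²] − (E[T])² = 13.3 − (-1.7)² = 10.41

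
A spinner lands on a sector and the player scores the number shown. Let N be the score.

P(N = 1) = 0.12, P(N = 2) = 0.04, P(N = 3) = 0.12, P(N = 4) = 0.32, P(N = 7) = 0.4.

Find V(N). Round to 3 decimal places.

4.550

E[N] = (1)(0.12) + (2)(0.04) + (3)(0.12) + (4)(0.32) + (7)(0.4) = 4.64
E[N²] = (1)²(0.12) + (2)²(0.04) + (3)²(0.12) + (4)²(0.32) + (7)²(0.4) = 26.08
V(N) = E[N²] − (E[N])² = 26.08 − (4.64)² = 4.5504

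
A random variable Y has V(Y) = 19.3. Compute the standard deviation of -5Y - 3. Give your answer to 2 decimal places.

V(-5Y - 3) = (-5)²·19.3 = 482.5
SD(-5Y - 3) = √482.5 ≈ 21.97

21.97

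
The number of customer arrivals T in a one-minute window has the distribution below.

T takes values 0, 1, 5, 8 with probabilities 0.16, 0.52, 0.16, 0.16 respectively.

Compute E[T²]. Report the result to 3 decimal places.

E[T²] = (0)²(0.16) + (1)²(0.52) + (5)²(0.16) + (8)²(0.16) = 14.76

14.760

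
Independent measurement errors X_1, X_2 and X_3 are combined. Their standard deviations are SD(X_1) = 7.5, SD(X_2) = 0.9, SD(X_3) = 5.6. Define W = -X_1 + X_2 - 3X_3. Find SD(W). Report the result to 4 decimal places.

18.4201

V(X_1) = 56.25, V(X_2) = 0.81, V(X_3) = 31.36
By independence, V(W) = (-1)²V(X_1) + (1)²V(X_2) + (-3)²V(X_3)
= (-1)²·56.25 + (1)²·0.81 + (-3)²·31.36 = 339.3
SD(W) = √339.3 ≈ 18.4201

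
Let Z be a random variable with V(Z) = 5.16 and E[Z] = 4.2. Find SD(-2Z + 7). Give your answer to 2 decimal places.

4.54

V(-2Z + 7) = (-2)²·5.16 = 20.64
SD(-2Z + 7) = √20.64 ≈ 4.54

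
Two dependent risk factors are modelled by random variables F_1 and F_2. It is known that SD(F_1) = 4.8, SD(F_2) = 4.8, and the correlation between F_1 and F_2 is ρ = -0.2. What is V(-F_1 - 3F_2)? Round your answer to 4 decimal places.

202.7520

V(F_1) = (4.8)² = 23.04;  V(F_2) = (4.8)² = 23.04
cov(F_1,F_2) = ρ·SD(F_1)·SD(F_2) = -0.2·4.8·4.8 = -4.608
V(-F_1 - 3F_2) = (-1)²·V(F_1) + (-3)²·V(F_2) + 2·(-1)·(-3)·cov(F_1,F_2)
= 1·23.04 + 9·23.04 + 6·-4.608 = 202.752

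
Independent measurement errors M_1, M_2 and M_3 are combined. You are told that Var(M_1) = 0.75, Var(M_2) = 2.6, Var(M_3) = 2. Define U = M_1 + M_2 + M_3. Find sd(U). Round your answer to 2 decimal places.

By independence, Var(U) = (1)²Var(M_1) + (1)²Var(M_2) + (1)²Var(M_3)
= (1)²·0.75 + (1)²·2.6 + (1)²·2 = 5.35
sd(U) = √5.35 ≈ 2.31

2.31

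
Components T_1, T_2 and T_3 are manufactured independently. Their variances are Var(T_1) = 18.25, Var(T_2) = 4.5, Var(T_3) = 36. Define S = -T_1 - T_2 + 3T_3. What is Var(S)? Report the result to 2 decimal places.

346.75

By independence, Var(S) = (-1)²Var(T_1) + (-1)²Var(T_2) + (3)²Var(T_3)
= (-1)²·18.25 + (-1)²·4.5 + (3)²·36 = 346.75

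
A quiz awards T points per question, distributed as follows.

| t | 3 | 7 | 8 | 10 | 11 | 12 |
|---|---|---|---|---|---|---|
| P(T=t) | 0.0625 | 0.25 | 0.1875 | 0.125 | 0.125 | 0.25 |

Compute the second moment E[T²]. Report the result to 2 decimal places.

88.44

E[T²] = (3)²(0.0625) + (7)²(0.25) + (8)²(0.1875) + (10)²(0.125) + (11)²(0.125) + (12)²(0.25) = 88.4375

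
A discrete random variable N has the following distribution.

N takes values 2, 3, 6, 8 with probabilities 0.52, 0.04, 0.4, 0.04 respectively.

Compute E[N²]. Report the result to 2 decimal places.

19.40

E[N²] = (2)²(0.52) + (3)²(0.04) + (6)²(0.4) + (8)²(0.04) = 19.4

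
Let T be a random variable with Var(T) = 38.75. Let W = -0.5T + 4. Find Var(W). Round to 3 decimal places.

9.688

Var(-0.5T + 4) = (-0.5)²·Var(T) = 0.25·38.75 = 9.6875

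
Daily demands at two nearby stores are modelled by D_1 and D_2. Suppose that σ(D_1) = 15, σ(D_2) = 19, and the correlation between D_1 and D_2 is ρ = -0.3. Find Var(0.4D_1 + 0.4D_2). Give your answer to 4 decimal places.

66.4000

Var(D_1) = (15)² = 225;  Var(D_2) = (19)² = 361
Cov(D_1,D_2) = ρ·σ(D_1)·σ(D_2) = -0.3·15·19 = -85.5
Var(0.4D_1 + 0.4D_2) = (0.4)²·Var(D_1) + (0.4)²·Var(D_2) + 2·(0.4)·(0.4)·Cov(D_1,D_2)
= 0.16·225 + 0.16·361 + 0.32·-85.5 = 66.4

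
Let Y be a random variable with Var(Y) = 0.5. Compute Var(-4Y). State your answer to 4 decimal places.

8.0000

Var(-4Y) = (-4)²·Var(Y) = 16·0.5 = 8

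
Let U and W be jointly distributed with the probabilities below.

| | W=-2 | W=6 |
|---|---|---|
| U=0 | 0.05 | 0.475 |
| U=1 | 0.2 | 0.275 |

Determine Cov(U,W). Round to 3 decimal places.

-0.650

E[U] = 0.475,  E[W] = 4
E[UW] = 1.25
Cov(U,W) = E[UW] − E[U]E[W] = 1.25 − (0.475)(4) = -0.65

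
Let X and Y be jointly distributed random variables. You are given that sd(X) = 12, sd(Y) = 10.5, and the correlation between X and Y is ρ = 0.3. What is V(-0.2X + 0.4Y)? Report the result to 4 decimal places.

V(X) = (12)² = 144;  V(Y) = (10.5)² = 110.25
Cov(X,Y) = ρ·sd(X)·sd(Y) = 0.3·12·10.5 = 37.8
V(-0.2X + 0.4Y) = (-0.2)²·V(X) + (0.4)²·V(Y) + 2·(-0.2)·(0.4)·Cov(X,Y)
= 0.04·144 + 0.16·110.25 + -0.16·37.8 = 17.352

17.3520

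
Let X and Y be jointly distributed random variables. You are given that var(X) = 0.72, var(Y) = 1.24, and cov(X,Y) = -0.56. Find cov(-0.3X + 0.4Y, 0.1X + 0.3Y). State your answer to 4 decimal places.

cov(-0.3X + 0.4Y, 0.1X + 0.3Y) = (-0.3)(0.1)var(X) + (0.4)(0.3)var(Y) + [(-0.3)(0.3) + (0.4)(0.1)]cov(X,Y)
= -0.03·0.72 + 0.12·1.24 + -0.05·-0.56 = 0.1552

0.1552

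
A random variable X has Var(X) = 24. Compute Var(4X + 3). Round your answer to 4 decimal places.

384.0000

Var(4X + 3) = (4)²·Var(X) = 16·24 = 384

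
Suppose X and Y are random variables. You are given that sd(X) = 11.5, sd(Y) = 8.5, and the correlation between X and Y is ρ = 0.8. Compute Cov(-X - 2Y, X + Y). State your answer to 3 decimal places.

Var(X) = (11.5)² = 132.25;  Var(Y) = (8.5)² = 72.25
Cov(X,Y) = ρ·sd(X)·sd(Y) = 0.8·11.5·8.5 = 78.2
Cov(-X - 2Y, X + Y) = (-1)(1)Var(X) + (-2)(1)Var(Y) + [(-1)(1) + (-2)(1)]Cov(X,Y)
= -1·132.25 + -2·72.25 + -3·78.2 = -511.35

-511.350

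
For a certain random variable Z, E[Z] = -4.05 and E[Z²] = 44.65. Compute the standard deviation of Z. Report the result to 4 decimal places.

5.3148

var(Z) = 44.65 − (-4.05)² = 28.2475
σ(Z) = √28.2475 ≈ 5.3148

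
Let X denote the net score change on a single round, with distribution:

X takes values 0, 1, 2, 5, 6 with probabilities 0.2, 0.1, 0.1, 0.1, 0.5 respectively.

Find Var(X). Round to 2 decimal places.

E[X] = (0)(0.2) + (1)(0.1) + (2)(0.1) + (5)(0.1) + (6)(0.5) = 3.8
E[X²] = (0)²(0.2) + (1)²(0.1) + (2)²(0.1) + (5)²(0.1) + (6)²(0.5) = 21
Var(X) = E[X²] − (E[X])² = 21 − (3.8)² = 6.56

6.56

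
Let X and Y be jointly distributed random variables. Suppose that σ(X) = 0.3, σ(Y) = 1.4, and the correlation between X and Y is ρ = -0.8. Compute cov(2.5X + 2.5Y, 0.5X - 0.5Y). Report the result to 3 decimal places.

Var(X) = (0.3)² = 0.09;  Var(Y) = (1.4)² = 1.96
cov(X,Y) = ρ·σ(X)·σ(Y) = -0.8·0.3·1.4 = -0.336
cov(2.5X + 2.5Y, 0.5X - 0.5Y) = (2.5)(0.5)Var(X) + (2.5)(-0.5)Var(Y) + [(2.5)(-0.5) + (2.5)(0.5)]cov(X,Y)
= 1.25·0.09 + -1.25·1.96 + 0·-0.336 = -2.3375

-2.338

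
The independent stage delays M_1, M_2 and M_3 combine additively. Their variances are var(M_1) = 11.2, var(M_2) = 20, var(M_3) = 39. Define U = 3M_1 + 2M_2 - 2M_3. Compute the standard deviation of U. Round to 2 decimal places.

18.35

By independence, var(U) = (3)²var(M_1) + (2)²var(M_2) + (-2)²var(M_3)
= (3)²·11.2 + (2)²·20 + (-2)²·39 = 336.8
sd(U) = √336.8 ≈ 18.35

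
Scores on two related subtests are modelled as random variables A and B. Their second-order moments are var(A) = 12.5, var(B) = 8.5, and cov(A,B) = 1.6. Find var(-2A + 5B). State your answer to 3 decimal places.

230.500

var(-2A + 5B) = (-2)²·var(A) + (5)²·var(B) + 2·(-2)·(5)·cov(A,B)
= 4·12.5 + 25·8.5 + -20·1.6 = 230.5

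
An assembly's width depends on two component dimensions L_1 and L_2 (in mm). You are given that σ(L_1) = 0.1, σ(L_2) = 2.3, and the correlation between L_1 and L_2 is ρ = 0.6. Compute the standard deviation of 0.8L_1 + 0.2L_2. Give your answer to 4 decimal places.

0.5120

V(L_1) = (0.1)² = 0.01;  V(L_2) = (2.3)² = 5.29
cov(L_1,L_2) = ρ·σ(L_1)·σ(L_2) = 0.6·0.1·2.3 = 0.138
V(0.8L_1 + 0.2L_2) = (0.8)²·V(L_1) + (0.2)²·V(L_2) + 2·(0.8)·(0.2)·cov(L_1,L_2)
= 0.64·0.01 + 0.04·5.29 + 0.32·0.138 = 0.26216
σ(0.8L_1 + 0.2L_2) = √0.26216 ≈ 0.5120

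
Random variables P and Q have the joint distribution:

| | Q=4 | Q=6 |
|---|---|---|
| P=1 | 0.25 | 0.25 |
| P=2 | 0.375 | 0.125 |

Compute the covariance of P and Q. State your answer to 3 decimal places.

-0.125

E[P] = 1.5,  E[Q] = 4.75
E[PQ] = 7
Cov(P,Q) = E[PQ] − E[P]E[Q] = 7 − (1.5)(4.75) = -0.125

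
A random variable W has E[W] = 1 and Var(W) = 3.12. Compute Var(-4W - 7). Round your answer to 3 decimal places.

Var(-4W - 7) = (-4)²·Var(W) = 16·3.12 = 49.92

49.920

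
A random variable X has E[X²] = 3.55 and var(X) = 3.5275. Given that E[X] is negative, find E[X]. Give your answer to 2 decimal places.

-0.15

(E[X])² = E[X²] − var(X) = 3.55 − 3.5275 = 0.0225
E[X] = −√0.0225 = -0.15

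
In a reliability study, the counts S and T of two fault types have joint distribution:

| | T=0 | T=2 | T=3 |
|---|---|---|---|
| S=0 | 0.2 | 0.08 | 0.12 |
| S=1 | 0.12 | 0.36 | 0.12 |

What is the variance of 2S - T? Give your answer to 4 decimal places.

E[S] = 0.6,  E[T] = 1.6,  E[ST] = 1.08
V(S) = 0.6 − (0.6)² = 0.24;  V(T) = 3.92 − (1.6)² = 1.36
Cov(S,T) = 1.08 − (0.6)(1.6) = 0.12
V(2S - T) = (2)²·0.24 + (-1)²·1.36 + 2·(2)·(-1)·0.12 = 1.84

1.8400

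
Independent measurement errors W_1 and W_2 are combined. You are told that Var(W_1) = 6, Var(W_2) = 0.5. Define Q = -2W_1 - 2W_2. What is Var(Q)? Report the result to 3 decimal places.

By independence, Var(Q) = (-2)²Var(W_1) + (-2)²Var(W_2)
= (-2)²·6 + (-2)²·0.5 = 26

26.000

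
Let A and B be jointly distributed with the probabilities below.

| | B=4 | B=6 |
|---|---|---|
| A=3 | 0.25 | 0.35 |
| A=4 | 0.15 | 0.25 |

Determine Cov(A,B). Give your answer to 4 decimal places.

0.0200

E[A] = 3.4,  E[B] = 5.2
E[AB] = 17.7
Cov(A,B) = E[AB] − E[A]E[B] = 17.7 − (3.4)(5.2) = 0.02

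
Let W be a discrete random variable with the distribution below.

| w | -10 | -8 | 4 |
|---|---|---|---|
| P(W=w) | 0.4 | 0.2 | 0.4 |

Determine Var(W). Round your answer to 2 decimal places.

E[W] = (-10)(0.4) + (-8)(0.2) + (4)(0.4) = -4
E[W²] = (-10)²(0.4) + (-8)²(0.2) + (4)²(0.4) = 59.2
Var(W) = E[W²] − (E[W])² = 59.2 − (-4)² = 43.2

43.20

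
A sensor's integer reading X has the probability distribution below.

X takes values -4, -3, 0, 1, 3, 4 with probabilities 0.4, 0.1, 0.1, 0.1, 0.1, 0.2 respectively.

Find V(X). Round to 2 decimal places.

11.01

E[X] = (-4)(0.4) + (-3)(0.1) + (0)(0.1) + (1)(0.1) + (3)(0.1) + (4)(0.2) = -0.7
E[X²] = (-4)²(0.4) + (-3)²(0.1) + (0)²(0.1) + (1)²(0.1) + (3)²(0.1) + (4)²(0.2) = 11.5
V(X) = E[X²] − (E[X])² = 11.5 − (-0.7)² = 11.01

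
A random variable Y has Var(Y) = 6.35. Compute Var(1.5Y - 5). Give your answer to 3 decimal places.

Var(1.5Y - 5) = (1.5)²·Var(Y) = 2.25·6.35 = 14.2875

14.288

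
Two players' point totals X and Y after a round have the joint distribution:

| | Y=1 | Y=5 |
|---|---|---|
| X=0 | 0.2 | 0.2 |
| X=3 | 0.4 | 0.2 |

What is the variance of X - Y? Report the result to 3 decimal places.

E[X] = 1.8,  E[Y] = 2.6,  E[XY] = 4.2
Var(X) = 5.4 − (1.8)² = 2.16;  Var(Y) = 10.6 − (2.6)² = 3.84
Cov(X,Y) = 4.2 − (1.8)(2.6) = -0.48
Var(X - Y) = (1)²·2.16 + (-1)²·3.84 + 2·(1)·(-1)·-0.48 = 6.96

6.960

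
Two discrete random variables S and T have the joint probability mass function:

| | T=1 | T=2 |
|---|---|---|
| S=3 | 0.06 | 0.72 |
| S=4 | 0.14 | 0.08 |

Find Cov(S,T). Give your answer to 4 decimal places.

-0.0960

E[S] = 3.22,  E[T] = 1.8
E[ST] = 5.7
Cov(S,T) = E[ST] − E[S]E[T] = 5.7 − (3.22)(1.8) = -0.096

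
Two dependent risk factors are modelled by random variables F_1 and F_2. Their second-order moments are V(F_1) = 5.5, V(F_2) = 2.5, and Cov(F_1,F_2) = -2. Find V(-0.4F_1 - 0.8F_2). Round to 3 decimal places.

V(-0.4F_1 - 0.8F_2) = (-0.4)²·V(F_1) + (-0.8)²·V(F_2) + 2·(-0.4)·(-0.8)·Cov(F_1,F_2)
= 0.16·5.5 + 0.64·2.5 + 0.64·-2 = 1.2

1.200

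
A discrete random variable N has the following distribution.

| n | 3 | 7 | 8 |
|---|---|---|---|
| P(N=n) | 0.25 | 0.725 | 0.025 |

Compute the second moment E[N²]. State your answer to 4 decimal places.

E[N²] = (3)²(0.25) + (7)²(0.725) + (8)²(0.025) = 39.375

39.3750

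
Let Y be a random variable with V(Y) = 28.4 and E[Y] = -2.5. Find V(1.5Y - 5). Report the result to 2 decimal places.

V(1.5Y - 5) = (1.5)²·V(Y) = 2.25·28.4 = 63.9

63.90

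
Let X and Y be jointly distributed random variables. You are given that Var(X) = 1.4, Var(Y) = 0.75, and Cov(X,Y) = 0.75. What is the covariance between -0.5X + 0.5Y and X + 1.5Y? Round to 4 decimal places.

-0.3250

Cov(-0.5X + 0.5Y, X + 1.5Y) = (-0.5)(1)Var(X) + (0.5)(1.5)Var(Y) + [(-0.5)(1.5) + (0.5)(1)]Cov(X,Y)
= -0.5·1.4 + 0.75·0.75 + -0.25·0.75 = -0.325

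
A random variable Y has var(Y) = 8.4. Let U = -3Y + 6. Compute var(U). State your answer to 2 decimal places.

var(-3Y + 6) = (-3)²·var(Y) = 9·8.4 = 75.6

75.60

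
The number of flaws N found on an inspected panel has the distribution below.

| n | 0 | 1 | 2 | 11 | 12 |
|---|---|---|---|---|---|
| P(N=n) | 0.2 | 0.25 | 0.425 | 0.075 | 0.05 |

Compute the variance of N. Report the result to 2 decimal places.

11.85

E[N] = (0)(0.2) + (1)(0.25) + (2)(0.425) + (11)(0.075) + (12)(0.05) = 2.525
E[N²] = (0)²(0.2) + (1)²(0.25) + (2)²(0.425) + (11)²(0.075) + (12)²(0.05) = 18.225
V(N) = E[N²] − (E[N])² = 18.225 − (2.525)² = 11.849375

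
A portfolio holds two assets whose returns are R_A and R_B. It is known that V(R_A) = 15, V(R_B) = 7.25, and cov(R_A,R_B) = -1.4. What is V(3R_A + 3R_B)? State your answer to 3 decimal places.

V(3R_A + 3R_B) = (3)²·V(R_A) + (3)²·V(R_B) + 2·(3)·(3)·cov(R_A,R_B)
= 9·15 + 9·7.25 + 18·-1.4 = 175.05

175.050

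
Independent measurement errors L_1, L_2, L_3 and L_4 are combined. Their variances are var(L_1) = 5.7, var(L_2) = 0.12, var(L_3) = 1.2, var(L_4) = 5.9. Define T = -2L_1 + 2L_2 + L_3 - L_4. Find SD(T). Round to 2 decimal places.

5.51

By independence, var(T) = (-2)²var(L_1) + (2)²var(L_2) + (1)²var(L_3) + (-1)²var(L_4)
= (-2)²·5.7 + (2)²·0.12 + (1)²·1.2 + (-1)²·5.9 = 30.38
SD(T) = √30.38 ≈ 5.51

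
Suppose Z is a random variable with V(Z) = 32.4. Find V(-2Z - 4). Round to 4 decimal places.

V(-2Z - 4) = (-2)²·V(Z) = 4·32.4 = 129.6

129.6000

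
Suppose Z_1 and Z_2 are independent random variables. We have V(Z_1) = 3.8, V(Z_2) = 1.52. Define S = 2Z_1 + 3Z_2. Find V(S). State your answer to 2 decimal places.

By independence, V(S) = (2)²V(Z_1) + (3)²V(Z_2)
= (2)²·3.8 + (3)²·1.52 = 28.88

28.88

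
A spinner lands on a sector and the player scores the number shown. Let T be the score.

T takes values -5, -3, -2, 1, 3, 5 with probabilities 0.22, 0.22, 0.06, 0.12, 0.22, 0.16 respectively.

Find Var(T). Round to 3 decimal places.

13.730

E[T] = (-5)(0.22) + (-3)(0.22) + (-2)(0.06) + (1)(0.12) + (3)(0.22) + (5)(0.16) = -0.3
E[T²] = (-5)²(0.22) + (-3)²(0.22) + (-2)²(0.06) + (1)²(0.12) + (3)²(0.22) + (5)²(0.16) = 13.82
Var(T) = E[T²] − (E[T])² = 13.82 − (-0.3)² = 13.73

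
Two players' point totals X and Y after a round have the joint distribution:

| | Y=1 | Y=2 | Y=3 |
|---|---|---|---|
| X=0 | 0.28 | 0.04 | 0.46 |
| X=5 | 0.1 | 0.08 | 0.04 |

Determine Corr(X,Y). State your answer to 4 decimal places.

E[X] = 1.1,  E[Y] = 2.12
E[XY] = 1.9
cov(X,Y) = E[XY] − E[X]E[Y] = 1.9 − (1.1)(2.12) = -0.432
V(X) = 4.29,  V(Y) = 0.8656
ρ = -0.432 / √(4.29·0.8656) ≈ -0.2242

-0.2242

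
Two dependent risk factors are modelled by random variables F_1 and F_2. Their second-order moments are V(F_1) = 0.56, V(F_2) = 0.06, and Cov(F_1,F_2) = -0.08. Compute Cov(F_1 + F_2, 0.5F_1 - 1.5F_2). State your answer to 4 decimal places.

0.2700

Cov(F_1 + F_2, 0.5F_1 - 1.5F_2) = (1)(0.5)V(F_1) + (1)(-1.5)V(F_2) + [(1)(-1.5) + (1)(0.5)]Cov(F_1,F_2)
= 0.5·0.56 + -1.5·0.06 + -1·-0.08 = 0.27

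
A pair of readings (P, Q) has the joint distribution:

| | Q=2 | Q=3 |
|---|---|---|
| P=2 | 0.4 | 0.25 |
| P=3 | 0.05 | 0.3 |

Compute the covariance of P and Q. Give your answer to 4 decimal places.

E[P] = 2.35,  E[Q] = 2.55
E[PQ] = 6.1
Cov(P,Q) = E[PQ] − E[P]E[Q] = 6.1 − (2.35)(2.55) = 0.1075

0.1075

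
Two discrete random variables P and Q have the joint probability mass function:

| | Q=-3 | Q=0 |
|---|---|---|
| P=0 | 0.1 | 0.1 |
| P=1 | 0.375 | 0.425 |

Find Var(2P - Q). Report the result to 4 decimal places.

E[P] = 0.8,  E[Q] = -1.425,  E[PQ] = -1.125
Var(P) = 0.8 − (0.8)² = 0.16;  Var(Q) = 4.275 − (-1.425)² = 2.244375
Cov(P,Q) = -1.125 − (0.8)(-1.425) = 0.015
Var(2P - Q) = (2)²·0.16 + (-1)²·2.244375 + 2·(2)·(-1)·0.015 = 2.824375

2.8244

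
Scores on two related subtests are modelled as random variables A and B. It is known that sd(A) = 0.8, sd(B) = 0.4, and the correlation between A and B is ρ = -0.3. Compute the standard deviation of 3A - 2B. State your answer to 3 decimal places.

var(A) = (0.8)² = 0.64;  var(B) = (0.4)² = 0.16
Cov(A,B) = ρ·sd(A)·sd(B) = -0.3·0.8·0.4 = -0.096
var(3A - 2B) = (3)²·var(A) + (-2)²·var(B) + 2·(3)·(-2)·Cov(A,B)
= 9·0.64 + 4·0.16 + -12·-0.096 = 7.552
sd(3A - 2B) = √7.552 ≈ 2.748

2.748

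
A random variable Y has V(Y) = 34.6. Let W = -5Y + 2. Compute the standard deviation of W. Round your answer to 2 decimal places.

V(-5Y + 2) = (-5)²·34.6 = 865
SD(W) = √865 ≈ 29.41

29.41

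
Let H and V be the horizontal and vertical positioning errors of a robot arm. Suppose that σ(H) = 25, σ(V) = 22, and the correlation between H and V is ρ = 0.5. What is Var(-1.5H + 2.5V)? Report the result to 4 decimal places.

Var(H) = (25)² = 625;  Var(V) = (22)² = 484
Cov(H,V) = ρ·σ(H)·σ(V) = 0.5·25·22 = 275
Var(-1.5H + 2.5V) = (-1.5)²·Var(H) + (2.5)²·Var(V) + 2·(-1.5)·(2.5)·Cov(H,V)
= 2.25·625 + 6.25·484 + -7.5·275 = 2368.75

2368.7500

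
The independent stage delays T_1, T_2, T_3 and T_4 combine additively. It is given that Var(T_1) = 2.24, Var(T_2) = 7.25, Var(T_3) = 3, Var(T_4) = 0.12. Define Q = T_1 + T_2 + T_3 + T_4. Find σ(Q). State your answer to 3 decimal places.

3.551

By independence, Var(Q) = (1)²Var(T_1) + (1)²Var(T_2) + (1)²Var(T_3) + (1)²Var(T_4)
= (1)²·2.24 + (1)²·7.25 + (1)²·3 + (1)²·0.12 = 12.61
σ(Q) = √12.61 ≈ 3.551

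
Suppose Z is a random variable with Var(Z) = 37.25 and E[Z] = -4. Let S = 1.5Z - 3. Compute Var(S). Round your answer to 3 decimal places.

Var(1.5Z - 3) = (1.5)²·Var(Z) = 2.25·37.25 = 83.8125

83.813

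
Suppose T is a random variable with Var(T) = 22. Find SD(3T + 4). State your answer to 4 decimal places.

14.0712

Var(3T + 4) = (3)²·22 = 198
SD(3T + 4) = √198 ≈ 14.0712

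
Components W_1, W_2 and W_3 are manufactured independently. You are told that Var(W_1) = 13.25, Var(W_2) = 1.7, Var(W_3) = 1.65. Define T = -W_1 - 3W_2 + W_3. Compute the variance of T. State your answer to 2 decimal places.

30.20

By independence, Var(T) = (-1)²Var(W_1) + (-3)²Var(W_2) + (1)²Var(W_3)
= (-1)²·13.25 + (-3)²·1.7 + (1)²·1.65 = 30.2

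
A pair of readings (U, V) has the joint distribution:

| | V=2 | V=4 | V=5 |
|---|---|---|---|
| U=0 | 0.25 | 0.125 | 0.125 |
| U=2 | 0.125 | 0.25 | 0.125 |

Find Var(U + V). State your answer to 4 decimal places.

E[U] = 1,  E[V] = 3.5,  E[UV] = 3.75
Var(U) = 2 − (1)² = 1;  Var(V) = 13.75 − (3.5)² = 1.5
Cov(U,V) = 3.75 − (1)(3.5) = 0.25
Var(U + V) = (1)²·1 + (1)²·1.5 + 2·(1)·(1)·0.25 = 3

3.0000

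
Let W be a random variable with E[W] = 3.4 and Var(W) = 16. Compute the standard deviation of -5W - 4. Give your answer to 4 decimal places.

20.0000

Var(-5W - 4) = (-5)²·16 = 400
SD(-5W - 4) = √400 ≈ 20.0000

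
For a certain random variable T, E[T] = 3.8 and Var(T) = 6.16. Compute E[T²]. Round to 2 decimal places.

E[T²] = Var(T) + (E[T])² = 6.16 + (3.8)² = 20.6

20.60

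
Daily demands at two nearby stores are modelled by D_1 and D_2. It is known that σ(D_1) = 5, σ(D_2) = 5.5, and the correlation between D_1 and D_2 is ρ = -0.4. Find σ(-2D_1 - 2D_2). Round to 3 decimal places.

var(D_1) = (5)² = 25;  var(D_2) = (5.5)² = 30.25
Cov(D_1,D_2) = ρ·σ(D_1)·σ(D_2) = -0.4·5·5.5 = -11
var(-2D_1 - 2D_2) = (-2)²·var(D_1) + (-2)²·var(D_2) + 2·(-2)·(-2)·Cov(D_1,D_2)
= 4·25 + 4·30.25 + 8·-11 = 133
σ(-2D_1 - 2D_2) = √133 ≈ 11.533

11.533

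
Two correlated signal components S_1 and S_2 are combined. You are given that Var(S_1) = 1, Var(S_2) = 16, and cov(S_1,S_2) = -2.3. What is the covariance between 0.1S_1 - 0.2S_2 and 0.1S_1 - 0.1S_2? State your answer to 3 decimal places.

cov(0.1S_1 - 0.2S_2, 0.1S_1 - 0.1S_2) = (0.1)(0.1)Var(S_1) + (-0.2)(-0.1)Var(S_2) + [(0.1)(-0.1) + (-0.2)(0.1)]cov(S_1,S_2)
= 0.01·1 + 0.02·16 + -0.03·-2.3 = 0.399

0.399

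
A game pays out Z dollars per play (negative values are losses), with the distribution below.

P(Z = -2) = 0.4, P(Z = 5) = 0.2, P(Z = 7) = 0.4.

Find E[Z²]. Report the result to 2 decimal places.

E[Z²] = (-2)²(0.4) + (5)²(0.2) + (7)²(0.4) = 26.2

26.20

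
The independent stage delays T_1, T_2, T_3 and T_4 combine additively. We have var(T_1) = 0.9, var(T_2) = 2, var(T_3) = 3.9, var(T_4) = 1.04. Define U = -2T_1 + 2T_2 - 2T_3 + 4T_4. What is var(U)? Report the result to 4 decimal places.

43.8400

By independence, var(U) = (-2)²var(T_1) + (2)²var(T_2) + (-2)²var(T_3) + (4)²var(T_4)
= (-2)²·0.9 + (2)²·2 + (-2)²·3.9 + (4)²·1.04 = 43.84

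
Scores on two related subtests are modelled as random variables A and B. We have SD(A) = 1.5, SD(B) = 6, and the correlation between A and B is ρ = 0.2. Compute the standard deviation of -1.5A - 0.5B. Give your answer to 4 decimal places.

var(A) = (1.5)² = 2.25;  var(B) = (6)² = 36
Cov(A,B) = ρ·SD(A)·SD(B) = 0.2·1.5·6 = 1.8
var(-1.5A - 0.5B) = (-1.5)²·var(A) + (-0.5)²·var(B) + 2·(-1.5)·(-0.5)·Cov(A,B)
= 2.25·2.25 + 0.25·36 + 1.5·1.8 = 16.7625
SD(-1.5A - 0.5B) = √16.7625 ≈ 4.0942

4.0942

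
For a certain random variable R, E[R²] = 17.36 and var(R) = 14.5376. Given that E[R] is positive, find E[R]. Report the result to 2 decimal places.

(E[R])² = E[R²] − var(R) = 17.36 − 14.5376 = 2.8224
E[R] = √2.8224 = 1.68

1.68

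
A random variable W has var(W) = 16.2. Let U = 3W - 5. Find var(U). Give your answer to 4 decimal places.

145.8000

var(3W - 5) = (3)²·var(W) = 9·16.2 = 145.8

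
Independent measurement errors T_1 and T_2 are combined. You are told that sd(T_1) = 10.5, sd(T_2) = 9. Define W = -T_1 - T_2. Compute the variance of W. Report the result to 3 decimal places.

var(T_1) = 110.25, var(T_2) = 81
By independence, var(W) = (-1)²var(T_1) + (-1)²var(T_2)
= (-1)²·110.25 + (-1)²·81 = 191.25

191.250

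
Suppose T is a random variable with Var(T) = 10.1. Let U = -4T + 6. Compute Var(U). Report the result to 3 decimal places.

Var(-4T + 6) = (-4)²·Var(T) = 16·10.1 = 161.6

161.600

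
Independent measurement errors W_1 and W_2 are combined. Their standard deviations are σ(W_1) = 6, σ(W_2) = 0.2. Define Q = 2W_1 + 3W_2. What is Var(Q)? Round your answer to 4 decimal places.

Var(W_1) = 36, Var(W_2) = 0.04
By independence, Var(Q) = (2)²Var(W_1) + (3)²Var(W_2)
= (2)²·36 + (3)²·0.04 = 144.36

144.3600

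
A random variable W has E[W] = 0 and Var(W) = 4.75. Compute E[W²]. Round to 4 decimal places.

4.7500

E[W²] = Var(W) + (E[W])² = 4.75 + (0)² = 4.75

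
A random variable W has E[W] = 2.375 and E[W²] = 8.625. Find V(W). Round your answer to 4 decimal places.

V(W) = 8.625 − (2.375)² = 2.984375

2.9844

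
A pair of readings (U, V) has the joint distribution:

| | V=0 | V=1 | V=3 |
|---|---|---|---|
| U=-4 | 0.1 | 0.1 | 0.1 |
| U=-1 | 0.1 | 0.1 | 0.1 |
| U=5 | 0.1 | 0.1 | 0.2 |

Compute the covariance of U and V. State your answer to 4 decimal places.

0.7500

E[U] = 0.5,  E[V] = 1.5
E[UV] = 1.5
Cov(U,V) = E[UV] − E[U]E[V] = 1.5 − (0.5)(1.5) = 0.75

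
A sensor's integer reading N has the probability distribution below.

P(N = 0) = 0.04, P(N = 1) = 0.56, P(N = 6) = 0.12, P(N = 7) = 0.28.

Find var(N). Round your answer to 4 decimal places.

8.1024

E[N] = (0)(0.04) + (1)(0.56) + (6)(0.12) + (7)(0.28) = 3.24
E[N²] = (0)²(0.04) + (1)²(0.56) + (6)²(0.12) + (7)²(0.28) = 18.6
var(N) = E[N²] − (E[N])² = 18.6 − (3.24)² = 8.1024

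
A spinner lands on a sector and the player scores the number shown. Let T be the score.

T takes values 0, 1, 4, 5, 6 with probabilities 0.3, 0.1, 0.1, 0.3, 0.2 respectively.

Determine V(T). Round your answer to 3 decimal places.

6.160

E[T] = (0)(0.3) + (1)(0.1) + (4)(0.1) + (5)(0.3) + (6)(0.2) = 3.2
E[T²] = (0)²(0.3) + (1)²(0.1) + (4)²(0.1) + (5)²(0.3) + (6)²(0.2) = 16.4
V(T) = E[T²] − (E[T])² = 16.4 − (3.2)² = 6.16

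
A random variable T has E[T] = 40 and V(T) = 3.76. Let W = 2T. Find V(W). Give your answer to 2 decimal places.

V(2T) = (2)²·V(T) = 4·3.76 = 15.04

15.04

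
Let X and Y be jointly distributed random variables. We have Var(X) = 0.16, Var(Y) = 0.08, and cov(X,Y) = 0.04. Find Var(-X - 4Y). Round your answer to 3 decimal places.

1.760

Var(-X - 4Y) = (-1)²·Var(X) + (-4)²·Var(Y) + 2·(-1)·(-4)·cov(X,Y)
= 1·0.16 + 16·0.08 + 8·0.04 = 1.76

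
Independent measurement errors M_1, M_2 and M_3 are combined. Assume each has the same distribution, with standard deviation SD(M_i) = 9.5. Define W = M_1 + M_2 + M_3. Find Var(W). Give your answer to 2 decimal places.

Var(M_i) = (9.5)² = 90.25
By independence, Var(W) = (1)²Var(M_1) + (1)²Var(M_2) + (1)²Var(M_3)
= (1)²·90.25 + (1)²·90.25 + (1)²·90.25 = 270.75

270.75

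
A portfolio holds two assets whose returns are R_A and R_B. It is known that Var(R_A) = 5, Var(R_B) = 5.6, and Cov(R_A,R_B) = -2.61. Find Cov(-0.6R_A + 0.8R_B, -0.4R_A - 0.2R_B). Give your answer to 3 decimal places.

Cov(-0.6R_A + 0.8R_B, -0.4R_A - 0.2R_B) = (-0.6)(-0.4)Var(R_A) + (0.8)(-0.2)Var(R_B) + [(-0.6)(-0.2) + (0.8)(-0.4)]Cov(R_A,R_B)
= 0.24·5 + -0.16·5.6 + -0.2·-2.61 = 0.826

0.826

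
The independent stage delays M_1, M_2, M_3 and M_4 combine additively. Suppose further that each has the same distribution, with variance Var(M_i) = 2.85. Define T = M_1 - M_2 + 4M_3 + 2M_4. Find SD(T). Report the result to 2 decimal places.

By independence, Var(T) = (1)²Var(M_1) + (-1)²Var(M_2) + (4)²Var(M_3) + (2)²Var(M_4)
= (1)²·2.85 + (-1)²·2.85 + (4)²·2.85 + (2)²·2.85 = 62.7
SD(T) = √62.7 ≈ 7.92

7.92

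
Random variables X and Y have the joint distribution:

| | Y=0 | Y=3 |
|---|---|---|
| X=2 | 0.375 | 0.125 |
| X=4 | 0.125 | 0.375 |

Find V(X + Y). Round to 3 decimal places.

E[X] = 3,  E[Y] = 1.5,  E[XY] = 5.25
V(X) = 10 − (3)² = 1;  V(Y) = 4.5 − (1.5)² = 2.25
cov(X,Y) = 5.25 − (3)(1.5) = 0.75
V(X + Y) = (1)²·1 + (1)²·2.25 + 2·(1)·(1)·0.75 = 4.75

4.750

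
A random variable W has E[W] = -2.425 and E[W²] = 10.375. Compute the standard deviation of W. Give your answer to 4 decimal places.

var(W) = 10.375 − (-2.425)² = 4.494375
sd(W) = √4.494375 ≈ 2.1200

2.1200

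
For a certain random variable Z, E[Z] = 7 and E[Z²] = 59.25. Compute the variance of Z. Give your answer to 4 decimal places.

10.2500

V(Z) = 59.25 − (7)² = 10.25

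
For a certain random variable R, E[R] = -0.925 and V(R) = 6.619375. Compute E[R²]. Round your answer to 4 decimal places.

E[R²] = V(R) + (E[R])² = 6.619375 + (-0.925)² = 7.475

7.4750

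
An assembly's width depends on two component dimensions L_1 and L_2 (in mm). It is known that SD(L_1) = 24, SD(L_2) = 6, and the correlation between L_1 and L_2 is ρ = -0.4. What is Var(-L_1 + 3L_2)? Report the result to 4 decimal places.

1245.6000

Var(L_1) = (24)² = 576;  Var(L_2) = (6)² = 36
Cov(L_1,L_2) = ρ·SD(L_1)·SD(L_2) = -0.4·24·6 = -57.6
Var(-L_1 + 3L_2) = (-1)²·Var(L_1) + (3)²·Var(L_2) + 2·(-1)·(3)·Cov(L_1,L_2)
= 1·576 + 9·36 + -6·-57.6 = 1245.6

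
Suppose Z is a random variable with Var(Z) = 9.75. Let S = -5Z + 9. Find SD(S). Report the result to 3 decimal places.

15.612

Var(-5Z + 9) = (-5)²·9.75 = 243.75
SD(S) = √243.75 ≈ 15.612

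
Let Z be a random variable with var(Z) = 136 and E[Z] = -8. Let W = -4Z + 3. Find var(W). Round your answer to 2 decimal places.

var(-4Z + 3) = (-4)²·var(Z) = 16·136 = 2176

2176.00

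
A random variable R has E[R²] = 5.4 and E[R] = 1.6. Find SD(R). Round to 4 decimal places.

V(R) = 5.4 − (1.6)² = 2.84
SD(R) = √2.84 ≈ 1.6852

1.6852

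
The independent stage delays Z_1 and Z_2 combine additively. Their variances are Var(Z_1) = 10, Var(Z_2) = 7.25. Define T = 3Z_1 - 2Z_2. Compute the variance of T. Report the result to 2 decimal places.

By independence, Var(T) = (3)²Var(Z_1) + (-2)²Var(Z_2)
= (3)²·10 + (-2)²·7.25 = 119

119.00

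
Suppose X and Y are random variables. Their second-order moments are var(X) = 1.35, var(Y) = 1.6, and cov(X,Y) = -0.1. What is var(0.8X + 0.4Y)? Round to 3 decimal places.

1.056

var(0.8X + 0.4Y) = (0.8)²·var(X) + (0.4)²·var(Y) + 2·(0.8)·(0.4)·cov(X,Y)
= 0.64·1.35 + 0.16·1.6 + 0.64·-0.1 = 1.056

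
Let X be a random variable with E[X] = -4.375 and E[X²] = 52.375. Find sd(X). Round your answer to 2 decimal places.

V(X) = 52.375 − (-4.375)² = 33.234375
sd(X) = √33.234375 ≈ 5.76

5.76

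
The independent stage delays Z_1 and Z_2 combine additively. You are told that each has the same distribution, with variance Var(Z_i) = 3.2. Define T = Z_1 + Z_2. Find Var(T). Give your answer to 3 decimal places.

6.400

By independence, Var(T) = (1)²Var(Z_1) + (1)²Var(Z_2)
= (1)²·3.2 + (1)²·3.2 = 6.4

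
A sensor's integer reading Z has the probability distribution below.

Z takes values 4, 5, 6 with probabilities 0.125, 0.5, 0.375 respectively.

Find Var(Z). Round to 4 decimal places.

E[Z] = (4)(0.125) + (5)(0.5) + (6)(0.375) = 5.25
E[Z²] = (4)²(0.125) + (5)²(0.5) + (6)²(0.375) = 28
Var(Z) = E[Z²] − (E[Z])² = 28 − (5.25)² = 0.4375

0.4375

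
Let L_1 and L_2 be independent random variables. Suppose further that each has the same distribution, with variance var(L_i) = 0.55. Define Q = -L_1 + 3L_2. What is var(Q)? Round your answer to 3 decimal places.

By independence, var(Q) = (-1)²var(L_1) + (3)²var(L_2)
= (-1)²·0.55 + (3)²·0.55 = 5.5

5.500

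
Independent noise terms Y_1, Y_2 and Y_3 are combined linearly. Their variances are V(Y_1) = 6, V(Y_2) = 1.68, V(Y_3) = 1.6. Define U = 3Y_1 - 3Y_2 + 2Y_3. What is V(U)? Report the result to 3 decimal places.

By independence, V(U) = (3)²V(Y_1) + (-3)²V(Y_2) + (2)²V(Y_3)
= (3)²·6 + (-3)²·1.68 + (2)²·1.6 = 75.52

75.520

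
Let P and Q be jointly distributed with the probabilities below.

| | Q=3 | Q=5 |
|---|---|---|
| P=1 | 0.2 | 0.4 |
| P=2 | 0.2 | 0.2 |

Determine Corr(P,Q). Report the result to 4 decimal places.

-0.1667

E[P] = 1.4,  E[Q] = 4.2
E[PQ] = 5.8
cov(P,Q) = E[PQ] − E[P]E[Q] = 5.8 − (1.4)(4.2) = -0.08
Var(P) = 0.24,  Var(Q) = 0.96
ρ = -0.08 / √(0.24·0.96) ≈ -0.1667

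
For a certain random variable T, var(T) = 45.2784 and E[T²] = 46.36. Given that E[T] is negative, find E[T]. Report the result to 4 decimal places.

-1.0400

(E[T])² = E[T²] − var(T) = 46.36 − 45.2784 = 1.0816
E[T] = −√1.0816 = -1.04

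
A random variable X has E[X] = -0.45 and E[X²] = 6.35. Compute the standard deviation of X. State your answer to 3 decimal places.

V(X) = 6.35 − (-0.45)² = 6.1475
σ(X) = √6.1475 ≈ 2.479

2.479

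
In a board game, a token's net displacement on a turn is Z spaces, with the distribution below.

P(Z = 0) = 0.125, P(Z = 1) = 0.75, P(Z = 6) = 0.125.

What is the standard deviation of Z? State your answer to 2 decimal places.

1.73

E[Z] = (0)(0.125) + (1)(0.75) + (6)(0.125) = 1.5
E[Z²] = (0)²(0.125) + (1)²(0.75) + (6)²(0.125) = 5.25
Var(Z) = E[Z²] − (E[Z])² = 5.25 − (1.5)² = 3
SD(Z) = √3 ≈ 1.73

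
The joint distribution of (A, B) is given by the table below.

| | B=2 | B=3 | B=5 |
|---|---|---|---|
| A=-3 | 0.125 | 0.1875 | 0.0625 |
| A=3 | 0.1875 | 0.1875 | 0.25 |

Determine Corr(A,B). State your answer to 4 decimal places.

E[A] = 0.75,  E[B] = 3.3125
E[AB] = 3.1875
cov(A,B) = E[AB] − E[A]E[B] = 3.1875 − (0.75)(3.3125) = 0.703125
var(A) = 8.4375,  var(B) = 1.46484375
ρ = 0.703125 / √(8.4375·1.46484375) ≈ 0.2000

0.2000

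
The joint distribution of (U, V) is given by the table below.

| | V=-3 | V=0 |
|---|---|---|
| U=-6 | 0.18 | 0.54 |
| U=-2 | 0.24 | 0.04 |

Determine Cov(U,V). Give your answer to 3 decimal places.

-1.469

E[U] = -4.88,  E[V] = -1.26
E[UV] = 4.68
Cov(U,V) = E[UV] − E[U]E[V] = 4.68 − (-4.88)(-1.26) = -1.4688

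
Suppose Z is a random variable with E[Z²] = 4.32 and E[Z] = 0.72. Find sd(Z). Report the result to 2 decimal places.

1.95

var(Z) = 4.32 − (0.72)² = 3.8016
sd(Z) = √3.8016 ≈ 1.95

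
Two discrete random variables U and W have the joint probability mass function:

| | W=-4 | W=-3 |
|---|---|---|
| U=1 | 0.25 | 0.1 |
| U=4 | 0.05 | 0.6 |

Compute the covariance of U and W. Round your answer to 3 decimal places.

0.435

E[U] = 2.95,  E[W] = -3.3
E[UW] = -9.3
Cov(U,W) = E[UW] − E[U]E[W] = -9.3 − (2.95)(-3.3) = 0.435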